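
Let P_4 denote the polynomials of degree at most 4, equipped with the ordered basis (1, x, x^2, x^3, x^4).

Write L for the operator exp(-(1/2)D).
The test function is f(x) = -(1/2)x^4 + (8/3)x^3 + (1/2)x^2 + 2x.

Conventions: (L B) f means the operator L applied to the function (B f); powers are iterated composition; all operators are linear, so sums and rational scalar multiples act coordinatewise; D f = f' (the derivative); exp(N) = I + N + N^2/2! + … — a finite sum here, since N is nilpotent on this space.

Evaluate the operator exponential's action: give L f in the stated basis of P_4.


order-1 term: x^3 - 4x^2 - (1/2)x - 1
order-2 term: -(3/4)x^2 + 2x + 1/8
order-3 term: (1/4)x - 1/3
order-4 term: -1/32
the series for exp(-(1/2)D) f terminates at order 4
exp(-(1/2)D) f = -(1/2)x^4 + (11/3)x^3 - (17/4)x^2 + (15/4)x - 119/96

the image equals g(x) = -(1/2)x^4 + (11/3)x^3 - (17/4)x^2 + (15/4)x - 119/96


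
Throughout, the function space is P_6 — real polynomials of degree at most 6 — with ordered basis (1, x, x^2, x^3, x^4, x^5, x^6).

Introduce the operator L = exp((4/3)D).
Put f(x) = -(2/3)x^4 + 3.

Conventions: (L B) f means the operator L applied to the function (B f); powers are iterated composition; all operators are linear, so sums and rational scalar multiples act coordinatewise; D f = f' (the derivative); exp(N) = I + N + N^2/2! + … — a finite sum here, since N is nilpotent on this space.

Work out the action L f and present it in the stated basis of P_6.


order-1 term: -(32/9)x^3
order-2 term: -(64/9)x^2
order-3 term: -(512/81)x
order-4 term: -512/243
the series for exp((4/3)D) f terminates at order 4
exp((4/3)D) f = -(2/3)x^4 - (32/9)x^3 - (64/9)x^2 - (512/81)x + 217/243

the image equals g(x) = -(2/3)x^4 - (32/9)x^3 - (64/9)x^2 - (512/81)x + 217/243


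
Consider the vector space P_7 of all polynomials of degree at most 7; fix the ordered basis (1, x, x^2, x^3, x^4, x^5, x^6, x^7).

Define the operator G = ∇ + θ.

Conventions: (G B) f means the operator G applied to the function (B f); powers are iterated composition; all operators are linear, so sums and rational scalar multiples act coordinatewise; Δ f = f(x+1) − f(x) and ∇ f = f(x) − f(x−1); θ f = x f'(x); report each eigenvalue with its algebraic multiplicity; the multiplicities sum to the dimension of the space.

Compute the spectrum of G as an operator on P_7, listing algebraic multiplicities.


image of 1: 0
image of x: x + 1
image of x^2: 2x^2 + 2x - 1
image of x^3: 3x^3 + 3x^2 - 3x + 1
image of x^4: 4x^4 + 4x^3 - 6x^2 + 4x - 1
image of x^5: 5x^5 + 5x^4 - 10x^3 + 10x^2 - 5x + 1
image of x^6: 6x^6 + 6x^5 - 15x^4 + 20x^3 - 15x^2 + 6x - 1
image of x^7: 7x^7 + 7x^6 - 21x^5 + 35x^4 - 35x^3 + 21x^2 - 7x + 1
the matrix is upper triangular; its diagonal is (0, 1, 2, 3, 4, 5, 6, 7)
for a triangular matrix the eigenvalues are the diagonal entries, with algebraic multiplicity their repetition count

λ = 0 (multiplicity 1), λ = 1 (multiplicity 1), λ = 2 (multiplicity 1), λ = 3 (multiplicity 1), λ = 4 (multiplicity 1), λ = 5 (multiplicity 1), λ = 6 (multiplicity 1), λ = 7 (multiplicity 1)


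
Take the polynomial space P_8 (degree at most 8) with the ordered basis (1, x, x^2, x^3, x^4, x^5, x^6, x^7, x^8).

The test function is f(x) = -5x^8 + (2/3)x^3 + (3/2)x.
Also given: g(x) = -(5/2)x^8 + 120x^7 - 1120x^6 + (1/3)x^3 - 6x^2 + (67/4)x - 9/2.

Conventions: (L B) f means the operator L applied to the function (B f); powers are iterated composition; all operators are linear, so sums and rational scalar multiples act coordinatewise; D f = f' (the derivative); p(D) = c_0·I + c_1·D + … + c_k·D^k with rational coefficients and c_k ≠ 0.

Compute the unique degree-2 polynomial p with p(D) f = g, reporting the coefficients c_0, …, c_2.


D^0 f = -5x^8 + (2/3)x^3 + (3/2)x
D^1 f = -40x^7 + 2x^2 + 3/2
D^2 f = -280x^6 + 4x
matching coefficients of g against c_0 f + c_1 Df + … from the top degree down determines the c_i
solution: c_0 = 1/2, c_1 = -3, c_2 = 4

p(D) = (1/2)·I − 3·D + 4·D^2, i.e. c_0 = 1/2, c_1 = -3, c_2 = 4


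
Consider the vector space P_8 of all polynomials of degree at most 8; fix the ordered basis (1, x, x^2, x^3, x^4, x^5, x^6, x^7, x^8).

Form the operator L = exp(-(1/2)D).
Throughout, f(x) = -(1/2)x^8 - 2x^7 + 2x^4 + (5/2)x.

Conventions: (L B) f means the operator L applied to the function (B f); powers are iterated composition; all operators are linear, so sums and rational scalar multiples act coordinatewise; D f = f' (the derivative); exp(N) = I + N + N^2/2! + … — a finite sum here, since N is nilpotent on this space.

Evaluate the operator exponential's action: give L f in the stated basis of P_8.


order-1 term: 2x^7 + 7x^6 - 4x^3 - 5/4
order-2 term: -(7/2)x^6 - (21/2)x^5 + 3x^2
order-3 term: (7/2)x^5 + (35/4)x^4 - x
order-4 term: -(35/16)x^4 - (35/8)x^3 + 1/8
order-5 term: (7/8)x^3 + (21/16)x^2
order-6 term: -(7/32)x^2 - (7/32)x
order-7 term: (1/32)x + 1/64
order-8 term: -1/512
the series for exp(-(1/2)D) f terminates at order 8
exp(-(1/2)D) f = -(1/2)x^8 + (7/2)x^6 - 7x^5 + (137/16)x^4 - (15/2)x^3 + (131/32)x^2 + (21/16)x - 569/512

g(x) = -(1/2)x^8 + (7/2)x^6 - 7x^5 + (137/16)x^4 - (15/2)x^3 + (131/32)x^2 + (21/16)x - 569/512


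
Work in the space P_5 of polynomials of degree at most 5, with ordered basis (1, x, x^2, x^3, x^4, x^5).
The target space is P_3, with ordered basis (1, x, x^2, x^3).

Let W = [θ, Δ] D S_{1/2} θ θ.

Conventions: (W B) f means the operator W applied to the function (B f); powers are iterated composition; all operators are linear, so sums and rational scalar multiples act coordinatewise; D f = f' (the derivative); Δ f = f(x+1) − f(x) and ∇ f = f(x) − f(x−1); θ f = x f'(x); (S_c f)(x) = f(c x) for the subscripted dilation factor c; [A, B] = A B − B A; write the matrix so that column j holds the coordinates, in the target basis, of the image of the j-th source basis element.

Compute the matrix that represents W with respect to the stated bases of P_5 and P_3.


image of 1: 0
image of x: 0
image of x^2: -2
image of x^3: -(27/4)x - 27/4
image of x^4: -12x^2 - 24x - 12
image of x^5: -(125/8)x^3 - (375/8)x^2 - (375/8)x - 125/8
each image's coordinates form column j of the matrix

the matrix is [[0, 0, -2, -27/4, -12, -125/8]; [0, 0, 0, -27/4, -24, -375/8]; [0, 0, 0, 0, -12, -375/8]; [0, 0, 0, 0, 0, -125/8]] (rows listed top to bottom)


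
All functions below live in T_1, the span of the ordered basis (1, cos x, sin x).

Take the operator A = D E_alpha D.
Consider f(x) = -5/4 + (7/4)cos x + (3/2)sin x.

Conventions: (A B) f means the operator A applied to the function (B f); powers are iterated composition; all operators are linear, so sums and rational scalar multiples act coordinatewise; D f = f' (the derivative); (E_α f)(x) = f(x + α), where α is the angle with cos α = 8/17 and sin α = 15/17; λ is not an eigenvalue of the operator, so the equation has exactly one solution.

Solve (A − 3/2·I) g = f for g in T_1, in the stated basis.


write g with unknown coordinates in the stated basis and equate coefficients in (A − 3/2·I) g = f
solving from the highest basis element down gives g = 5/6 - (289/634)cos x - (306/317)sin x
check: A g = (338/317)cos x + (33/634)sin x
so A g − 3/2·g = -5/4 + (7/4)cos x + (3/2)sin x = f ✓

the image equals g(x) = 5/6 - (289/634)cos x - (306/317)sin x


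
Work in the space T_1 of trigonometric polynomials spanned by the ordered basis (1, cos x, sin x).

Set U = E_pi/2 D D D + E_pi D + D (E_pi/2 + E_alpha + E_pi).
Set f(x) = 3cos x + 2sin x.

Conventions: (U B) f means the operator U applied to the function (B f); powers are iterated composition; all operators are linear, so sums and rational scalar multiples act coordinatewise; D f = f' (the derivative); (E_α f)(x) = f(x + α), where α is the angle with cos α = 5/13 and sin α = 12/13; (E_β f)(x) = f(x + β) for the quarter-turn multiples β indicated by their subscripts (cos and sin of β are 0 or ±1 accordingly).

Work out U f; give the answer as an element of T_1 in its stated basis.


D f = 2cos x - 3sin x
D D f = -3cos x - 2sin x
D D D f = -2cos x + 3sin x
E_pi/2 (D D) D f = 3cos x + 2sin x
D f = 2cos x - 3sin x
E_pi D f = -2cos x + 3sin x
E_pi/2 f = 2cos x - 3sin x
E_alpha f = 3cos x - 2sin x
E_pi f = -3cos x - 2sin x
(E_pi/2 + E_alpha + E_pi) f = 2cos x - 7sin x
D (E_pi/2 + E_alpha + E_pi) f = -7cos x - 2sin x
(E_pi/2 D D D + E_pi D + D (E_pi/2 + E_alpha + E_pi)) f = -6cos x + 3sin x

the result is g(x) = -6cos x + 3sin x


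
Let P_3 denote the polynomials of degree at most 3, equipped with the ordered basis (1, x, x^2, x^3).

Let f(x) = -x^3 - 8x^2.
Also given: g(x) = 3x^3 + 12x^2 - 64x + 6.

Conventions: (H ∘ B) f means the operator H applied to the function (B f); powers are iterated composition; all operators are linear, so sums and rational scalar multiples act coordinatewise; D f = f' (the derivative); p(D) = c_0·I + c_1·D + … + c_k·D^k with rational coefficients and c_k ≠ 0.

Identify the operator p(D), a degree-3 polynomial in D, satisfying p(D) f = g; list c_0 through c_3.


D^0 f = -x^3 - 8x^2
D^1 f = -3x^2 - 16x
D^2 f = -6x - 16
D^3 f = -6
matching coefficients of g against c_0 f + c_1 Df + … from the top degree down determines the c_i
solution: c_0 = -3, c_1 = 4, c_2 = 0, c_3 = -1

p(D) = -3·I + 4·D − D^3, i.e. c_0 = -3, c_1 = 4, c_2 = 0, c_3 = -1


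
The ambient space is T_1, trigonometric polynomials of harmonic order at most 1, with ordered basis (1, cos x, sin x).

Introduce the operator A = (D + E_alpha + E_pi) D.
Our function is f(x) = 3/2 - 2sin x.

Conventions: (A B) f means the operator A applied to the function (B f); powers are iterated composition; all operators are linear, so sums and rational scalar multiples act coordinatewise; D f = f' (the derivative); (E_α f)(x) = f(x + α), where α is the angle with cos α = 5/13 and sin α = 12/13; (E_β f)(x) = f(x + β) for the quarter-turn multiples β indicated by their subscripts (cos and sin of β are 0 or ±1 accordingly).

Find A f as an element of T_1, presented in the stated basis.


the image equals g(x) = (16/13)cos x + (50/13)sin x

D f = -2cos x
D D f = 2sin x
E_alpha D f = -(10/13)cos x + (24/13)sin x
E_pi D f = 2cos x
(D + E_alpha + E_pi) D f = (16/13)cos x + (50/13)sin x


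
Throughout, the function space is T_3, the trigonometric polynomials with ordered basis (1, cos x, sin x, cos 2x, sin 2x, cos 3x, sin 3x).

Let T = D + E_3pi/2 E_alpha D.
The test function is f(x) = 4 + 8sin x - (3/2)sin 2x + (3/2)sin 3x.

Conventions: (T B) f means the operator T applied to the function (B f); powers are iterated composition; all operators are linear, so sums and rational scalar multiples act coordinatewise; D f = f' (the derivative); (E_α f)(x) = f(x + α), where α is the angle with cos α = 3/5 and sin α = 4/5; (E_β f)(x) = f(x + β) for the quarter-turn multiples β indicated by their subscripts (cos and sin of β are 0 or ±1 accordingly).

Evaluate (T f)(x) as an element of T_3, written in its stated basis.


D f = 8cos x - 3cos 2x + (9/2)cos 3x
D f = 8cos x - 3cos 2x + (9/2)cos 3x
E_alpha D f = (24/5)cos x - (32/5)sin x + (21/25)cos 2x + (72/25)sin 2x - (1053/250)cos 3x - (198/125)sin 3x
E_3pi/2 E_alpha D f = (32/5)cos x + (24/5)sin x - (21/25)cos 2x - (72/25)sin 2x - (198/125)cos 3x + (1053/250)sin 3x
(D + E_3pi/2 E_alpha D) f = (72/5)cos x + (24/5)sin x - (96/25)cos 2x - (72/25)sin 2x + (729/250)cos 3x + (1053/250)sin 3x

the result is g(x) = (72/5)cos x + (24/5)sin x - (96/25)cos 2x - (72/25)sin 2x + (729/250)cos 3x + (1053/250)sin 3x


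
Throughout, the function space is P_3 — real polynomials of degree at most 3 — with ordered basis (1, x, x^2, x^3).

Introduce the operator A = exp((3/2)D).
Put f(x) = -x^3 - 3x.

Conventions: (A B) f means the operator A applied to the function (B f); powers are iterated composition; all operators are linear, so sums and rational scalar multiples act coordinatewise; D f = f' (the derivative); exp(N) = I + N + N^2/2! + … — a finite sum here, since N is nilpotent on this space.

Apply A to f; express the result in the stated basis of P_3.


order-1 term: -(9/2)x^2 - 9/2
order-2 term: -(27/4)x
order-3 term: -27/8
the series for exp((3/2)D) f terminates at order 3
exp((3/2)D) f = -x^3 - (9/2)x^2 - (39/4)x - 63/8

the result is g(x) = -x^3 - (9/2)x^2 - (39/4)x - 63/8


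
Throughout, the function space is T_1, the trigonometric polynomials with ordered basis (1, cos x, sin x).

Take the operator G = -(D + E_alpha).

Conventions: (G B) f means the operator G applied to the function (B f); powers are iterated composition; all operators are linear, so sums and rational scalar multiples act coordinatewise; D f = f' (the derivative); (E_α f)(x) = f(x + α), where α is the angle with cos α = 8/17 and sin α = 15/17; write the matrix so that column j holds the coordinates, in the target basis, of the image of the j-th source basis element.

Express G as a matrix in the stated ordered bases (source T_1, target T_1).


image of 1: -1
image of cos x: -(8/17)cos x + (32/17)sin x
image of sin x: -(32/17)cos x - (8/17)sin x
each image's coordinates form column j of the matrix

the matrix is [[-1, 0, 0]; [0, -8/17, -32/17]; [0, 32/17, -8/17]] (rows listed top to bottom)


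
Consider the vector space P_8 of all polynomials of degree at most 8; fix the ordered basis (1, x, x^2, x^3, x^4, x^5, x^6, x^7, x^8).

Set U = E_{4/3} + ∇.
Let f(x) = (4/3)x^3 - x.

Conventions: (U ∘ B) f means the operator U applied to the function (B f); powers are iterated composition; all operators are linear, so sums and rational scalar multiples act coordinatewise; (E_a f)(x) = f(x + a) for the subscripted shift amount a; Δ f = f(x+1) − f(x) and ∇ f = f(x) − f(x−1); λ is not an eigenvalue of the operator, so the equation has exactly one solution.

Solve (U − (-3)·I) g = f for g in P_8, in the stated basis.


write g with unknown coordinates in the stated basis and equate coefficients in (U − (-3)·I) g = f
solving from the highest basis element down gives g = (1/3)x^3 - (7/12)x^2 + (17/72)x - 791/2592
check: U g = (1/3)x^3 + (7/4)x^2 - (41/24)x + 791/864
so U g − (-3)·g = (4/3)x^3 - x = f ✓

g(x) = (1/3)x^3 - (7/12)x^2 + (17/72)x - 791/2592


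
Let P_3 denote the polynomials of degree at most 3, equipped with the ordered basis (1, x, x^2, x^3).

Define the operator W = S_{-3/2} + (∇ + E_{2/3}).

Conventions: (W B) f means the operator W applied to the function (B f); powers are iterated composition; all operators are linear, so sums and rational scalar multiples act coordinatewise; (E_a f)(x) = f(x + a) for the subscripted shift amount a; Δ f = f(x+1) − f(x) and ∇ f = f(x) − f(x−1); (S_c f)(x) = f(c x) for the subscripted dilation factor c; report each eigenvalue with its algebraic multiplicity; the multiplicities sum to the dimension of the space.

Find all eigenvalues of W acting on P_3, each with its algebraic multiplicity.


λ = -19/8 (multiplicity 1), λ = -1/2 (multiplicity 1), λ = 2 (multiplicity 1), λ = 13/4 (multiplicity 1)

image of 1: 2
image of x: -(1/2)x + 5/3
image of x^2: (13/4)x^2 + (10/3)x - 5/9
image of x^3: -(19/8)x^3 + 5x^2 - (5/3)x + 35/27
the matrix is upper triangular; its diagonal is (2, -1/2, 13/4, -19/8)
for a triangular matrix the eigenvalues are the diagonal entries, with algebraic multiplicity their repetition count


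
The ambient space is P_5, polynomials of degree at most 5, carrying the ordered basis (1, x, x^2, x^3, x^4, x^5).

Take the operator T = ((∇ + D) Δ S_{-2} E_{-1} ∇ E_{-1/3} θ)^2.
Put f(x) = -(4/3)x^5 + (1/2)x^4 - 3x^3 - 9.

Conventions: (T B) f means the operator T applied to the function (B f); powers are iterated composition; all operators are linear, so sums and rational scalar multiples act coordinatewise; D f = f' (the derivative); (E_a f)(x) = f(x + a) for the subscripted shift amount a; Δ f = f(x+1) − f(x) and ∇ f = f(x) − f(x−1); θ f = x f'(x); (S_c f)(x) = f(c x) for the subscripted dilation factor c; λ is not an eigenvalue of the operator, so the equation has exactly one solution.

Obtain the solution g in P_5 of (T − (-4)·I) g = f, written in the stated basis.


g(x) = -(1/3)x^5 + (1/8)x^4 - (3/4)x^3 - 9/4

write g with unknown coordinates in the stated basis and equate coefficients in (T − (-4)·I) g = f
solving from the highest basis element down gives g = -(1/3)x^5 + (1/8)x^4 - (3/4)x^3 - 9/4
check: T g = 0
so T g − (-4)·g = -(4/3)x^5 + (1/2)x^4 - 3x^3 - 9 = f ✓


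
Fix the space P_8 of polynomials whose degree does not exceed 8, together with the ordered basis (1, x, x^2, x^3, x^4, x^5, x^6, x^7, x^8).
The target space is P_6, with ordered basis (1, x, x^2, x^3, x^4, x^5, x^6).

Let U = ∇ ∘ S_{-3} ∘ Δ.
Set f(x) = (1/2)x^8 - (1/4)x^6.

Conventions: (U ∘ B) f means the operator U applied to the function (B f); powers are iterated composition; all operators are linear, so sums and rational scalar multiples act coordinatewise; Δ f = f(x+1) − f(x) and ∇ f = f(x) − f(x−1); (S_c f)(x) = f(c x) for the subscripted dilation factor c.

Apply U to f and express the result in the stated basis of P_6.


Δ f = 4x^7 + 14x^6 + (53/2)x^5 + (125/4)x^4 + 23x^3 + (41/4)x^2 + (5/2)x + 1/4
S_{-3} Δ f = -8748x^7 + 10206x^6 - (12879/2)x^5 + (10125/4)x^4 - 621x^3 + (369/4)x^2 - (15/2)x + 1/4
∇ S_{-3} Δ f = -61236x^6 + 244944x^5 - (982935/2)x^4 + 584820x^3 - (836487/2)x^2 + 166842x - 57291/2

g(x) = -61236x^6 + 244944x^5 - (982935/2)x^4 + 584820x^3 - (836487/2)x^2 + 166842x - 57291/2


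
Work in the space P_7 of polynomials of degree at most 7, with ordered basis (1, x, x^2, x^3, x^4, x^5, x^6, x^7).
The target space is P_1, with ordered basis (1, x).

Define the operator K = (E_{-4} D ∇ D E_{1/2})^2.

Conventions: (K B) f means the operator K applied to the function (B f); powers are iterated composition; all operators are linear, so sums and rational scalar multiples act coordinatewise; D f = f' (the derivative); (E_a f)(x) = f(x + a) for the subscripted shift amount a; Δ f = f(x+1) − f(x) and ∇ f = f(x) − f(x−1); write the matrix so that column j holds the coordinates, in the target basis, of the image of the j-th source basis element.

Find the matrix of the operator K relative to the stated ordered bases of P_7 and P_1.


the matrix is [[0, 0, 0, 0, 0, 0, 720, -40320]; [0, 0, 0, 0, 0, 0, 0, 5040]] (rows listed top to bottom)

image of 1: 0
image of x: 0
image of x^2: 0
image of x^3: 0
image of x^4: 0
image of x^5: 0
image of x^6: 720
image of x^7: 5040x - 40320
each image's coordinates form column j of the matrix


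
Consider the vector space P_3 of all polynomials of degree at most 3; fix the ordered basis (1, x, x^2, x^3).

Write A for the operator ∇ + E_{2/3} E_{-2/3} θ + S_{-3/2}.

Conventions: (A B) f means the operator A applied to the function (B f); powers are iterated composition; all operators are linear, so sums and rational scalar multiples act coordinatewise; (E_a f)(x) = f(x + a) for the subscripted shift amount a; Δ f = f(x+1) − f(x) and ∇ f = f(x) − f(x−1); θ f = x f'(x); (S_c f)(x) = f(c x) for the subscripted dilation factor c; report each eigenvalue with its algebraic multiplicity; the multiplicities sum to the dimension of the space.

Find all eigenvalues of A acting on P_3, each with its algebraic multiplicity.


image of 1: 1
image of x: -(1/2)x + 1
image of x^2: (17/4)x^2 + 2x - 1
image of x^3: -(3/8)x^3 + 3x^2 - 3x + 1
the matrix is upper triangular; its diagonal is (1, -1/2, 17/4, -3/8)
for a triangular matrix the eigenvalues are the diagonal entries, with algebraic multiplicity their repetition count

λ = -1/2 (multiplicity 1), λ = -3/8 (multiplicity 1), λ = 1 (multiplicity 1), λ = 17/4 (multiplicity 1)


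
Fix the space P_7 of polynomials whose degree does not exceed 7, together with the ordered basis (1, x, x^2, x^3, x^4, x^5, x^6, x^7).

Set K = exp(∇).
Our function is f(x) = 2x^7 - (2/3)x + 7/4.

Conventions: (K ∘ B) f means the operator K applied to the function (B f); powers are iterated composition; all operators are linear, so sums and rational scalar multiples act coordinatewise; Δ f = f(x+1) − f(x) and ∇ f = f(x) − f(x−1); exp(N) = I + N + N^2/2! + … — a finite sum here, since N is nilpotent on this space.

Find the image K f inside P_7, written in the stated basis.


order-1 term: 14x^6 - 42x^5 + 70x^4 - 70x^3 + 42x^2 - 14x + 4/3
order-2 term: 42x^5 - 210x^4 + 490x^3 - 630x^2 + 434x - 126
order-3 term: 70x^4 - 420x^3 + 1050x^2 - 1260x + 602
order-4 term: 70x^3 - 420x^2 + 910x - 700
order-5 term: 42x^2 - 210x + 280
order-6 term: 14x - 42
order-7 term: 2
the series for exp(∇) f terminates at order 7
exp(∇) f = 2x^7 + 14x^6 - 70x^4 + 70x^3 + 84x^2 - (380/3)x + 229/12

the image equals g(x) = 2x^7 + 14x^6 - 70x^4 + 70x^3 + 84x^2 - (380/3)x + 229/12


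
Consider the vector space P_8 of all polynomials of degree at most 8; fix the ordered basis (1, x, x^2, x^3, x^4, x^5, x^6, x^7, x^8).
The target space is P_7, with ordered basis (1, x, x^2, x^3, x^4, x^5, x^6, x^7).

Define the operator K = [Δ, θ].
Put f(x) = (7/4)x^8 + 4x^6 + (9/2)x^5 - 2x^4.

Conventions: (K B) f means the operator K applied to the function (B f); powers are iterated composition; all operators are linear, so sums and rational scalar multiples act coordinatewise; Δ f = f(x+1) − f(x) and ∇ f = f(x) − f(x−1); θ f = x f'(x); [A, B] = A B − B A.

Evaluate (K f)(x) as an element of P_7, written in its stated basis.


g(x) = 14x^7 + 98x^6 + 318x^5 + (1265/2)x^4 + 812x^3 + 645x^2 + 284x + 105/2

θ f = 14x^8 + 24x^6 + (45/2)x^5 - 8x^4
Δ θ f = 112x^7 + 392x^6 + 928x^5 + (2905/2)x^4 + 1457x^3 + 929x^2 + (673/2)x + 105/2
Δ f = 14x^7 + 49x^6 + 122x^5 + 205x^4 + 215x^3 + 142x^2 + (105/2)x + 33/4
θ Δ f = 98x^7 + 294x^6 + 610x^5 + 820x^4 + 645x^3 + 284x^2 + (105/2)x
[Δ, θ] f = 14x^7 + 98x^6 + 318x^5 + (1265/2)x^4 + 812x^3 + 645x^2 + 284x + 105/2


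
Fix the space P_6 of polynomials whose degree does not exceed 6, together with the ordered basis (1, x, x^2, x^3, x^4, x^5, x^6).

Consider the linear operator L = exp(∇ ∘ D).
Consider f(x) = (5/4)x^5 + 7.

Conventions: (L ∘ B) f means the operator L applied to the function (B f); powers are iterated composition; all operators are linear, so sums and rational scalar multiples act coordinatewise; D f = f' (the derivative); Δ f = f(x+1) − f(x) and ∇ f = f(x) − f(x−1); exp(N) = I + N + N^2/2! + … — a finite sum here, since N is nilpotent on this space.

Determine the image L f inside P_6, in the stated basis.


the image equals g(x) = (5/4)x^5 + 25x^3 - (75/2)x^2 + 100x - 297/4

order-1 term: 25x^3 - (75/2)x^2 + 25x - 25/4
order-2 term: 75x - 75
the series for exp(∇ ∘ D) f terminates at order 2
exp(∇ ∘ D) f = (5/4)x^5 + 25x^3 - (75/2)x^2 + 100x - 297/4


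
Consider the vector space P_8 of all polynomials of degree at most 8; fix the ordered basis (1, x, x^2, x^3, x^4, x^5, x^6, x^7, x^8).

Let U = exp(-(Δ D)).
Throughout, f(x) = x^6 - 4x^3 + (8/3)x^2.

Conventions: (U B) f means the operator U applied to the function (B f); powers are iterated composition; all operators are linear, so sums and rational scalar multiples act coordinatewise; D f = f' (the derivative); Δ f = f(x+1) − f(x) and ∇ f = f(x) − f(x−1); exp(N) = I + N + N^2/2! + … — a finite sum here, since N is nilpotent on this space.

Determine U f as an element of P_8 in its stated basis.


order-1 term: -30x^4 - 60x^3 - 60x^2 - 6x + 2/3
order-2 term: 180x^2 + 360x + 210
order-3 term: -120
the series for exp(-(Δ D)) f terminates at order 3
exp(-(Δ D)) f = x^6 - 30x^4 - 64x^3 + (368/3)x^2 + 354x + 272/3

the image equals g(x) = x^6 - 30x^4 - 64x^3 + (368/3)x^2 + 354x + 272/3


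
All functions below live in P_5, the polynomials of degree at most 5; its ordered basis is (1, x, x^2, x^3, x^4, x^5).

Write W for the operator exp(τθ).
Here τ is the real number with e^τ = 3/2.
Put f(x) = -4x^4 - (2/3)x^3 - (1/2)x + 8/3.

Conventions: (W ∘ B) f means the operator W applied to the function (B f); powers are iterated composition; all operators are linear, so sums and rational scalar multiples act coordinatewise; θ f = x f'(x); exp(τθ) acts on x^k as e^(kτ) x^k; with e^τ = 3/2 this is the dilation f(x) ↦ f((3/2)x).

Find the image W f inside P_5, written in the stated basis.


the result is g(x) = -(81/4)x^4 - (9/4)x^3 - (3/4)x + 8/3

exp(τθ) x^k = e^(kτ) x^k; with e^τ = 3/2 this sends x^k to (3/2)^k x^k
x ↦ 3/2 x
x^3 ↦ 27/8 x^3
x^4 ↦ 81/16 x^4
applying this coordinatewise to f: exp(τθ) f = -(81/4)x^4 - (9/4)x^3 - (3/4)x + 8/3


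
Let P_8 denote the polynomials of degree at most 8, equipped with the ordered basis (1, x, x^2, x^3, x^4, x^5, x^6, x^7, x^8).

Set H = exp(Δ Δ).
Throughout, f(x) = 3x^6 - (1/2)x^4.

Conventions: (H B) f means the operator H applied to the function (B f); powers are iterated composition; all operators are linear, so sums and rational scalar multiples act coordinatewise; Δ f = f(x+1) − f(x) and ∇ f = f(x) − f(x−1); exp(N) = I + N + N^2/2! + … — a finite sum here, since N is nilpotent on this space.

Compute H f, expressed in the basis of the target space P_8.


the image equals g(x) = 3x^6 + (179/2)x^4 + 360x^3 + 1164x^2 + 2688x + 2873

order-1 term: 90x^4 + 360x^3 + 624x^2 + 528x + 179
order-2 term: 540x^2 + 2160x + 2334
order-3 term: 360
the series for exp(Δ Δ) f terminates at order 3
exp(Δ Δ) f = 3x^6 + (179/2)x^4 + 360x^3 + 1164x^2 + 2688x + 2873


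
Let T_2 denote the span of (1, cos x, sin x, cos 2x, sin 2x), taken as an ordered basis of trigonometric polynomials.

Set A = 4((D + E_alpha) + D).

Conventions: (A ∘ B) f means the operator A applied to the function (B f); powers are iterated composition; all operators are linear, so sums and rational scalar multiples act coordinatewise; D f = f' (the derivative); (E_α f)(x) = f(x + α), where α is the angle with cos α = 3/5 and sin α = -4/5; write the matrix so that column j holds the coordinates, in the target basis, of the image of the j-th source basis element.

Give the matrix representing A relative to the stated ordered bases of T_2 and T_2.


the matrix is [[4, 0, 0, 0, 0]; [0, 12/5, 24/5, 0, 0]; [0, -24/5, 12/5, 0, 0]; [0, 0, 0, -28/25, 304/25]; [0, 0, 0, -304/25, -28/25]] (rows listed top to bottom)

image of 1: 4
image of cos x: (12/5)cos x - (24/5)sin x
image of sin x: (24/5)cos x + (12/5)sin x
image of cos 2x: -(28/25)cos 2x - (304/25)sin 2x
image of sin 2x: (304/25)cos 2x - (28/25)sin 2x
each image's coordinates form column j of the matrix


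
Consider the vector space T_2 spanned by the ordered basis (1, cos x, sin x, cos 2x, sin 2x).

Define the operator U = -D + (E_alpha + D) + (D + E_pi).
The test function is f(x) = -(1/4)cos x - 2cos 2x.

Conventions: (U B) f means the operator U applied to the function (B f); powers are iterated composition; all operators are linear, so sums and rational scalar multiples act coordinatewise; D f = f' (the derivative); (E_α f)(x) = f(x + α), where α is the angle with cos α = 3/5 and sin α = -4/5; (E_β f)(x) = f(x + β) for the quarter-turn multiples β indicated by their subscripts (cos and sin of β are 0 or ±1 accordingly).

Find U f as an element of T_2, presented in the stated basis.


D f = (1/4)sin x + 4sin 2x
(-D) f = -(1/4)sin x - 4sin 2x
E_alpha f = -(3/20)cos x - (1/5)sin x + (14/25)cos 2x - (48/25)sin 2x
D f = (1/4)sin x + 4sin 2x
(E_alpha + D) f = -(3/20)cos x + (1/20)sin x + (14/25)cos 2x + (52/25)sin 2x
D f = (1/4)sin x + 4sin 2x
E_pi f = (1/4)cos x - 2cos 2x
(D + E_pi) f = (1/4)cos x + (1/4)sin x - 2cos 2x + 4sin 2x
(-D + (E_alpha + D) + (D + E_pi)) f = (1/10)cos x + (1/20)sin x - (36/25)cos 2x + (52/25)sin 2x

g(x) = (1/10)cos x + (1/20)sin x - (36/25)cos 2x + (52/25)sin 2x


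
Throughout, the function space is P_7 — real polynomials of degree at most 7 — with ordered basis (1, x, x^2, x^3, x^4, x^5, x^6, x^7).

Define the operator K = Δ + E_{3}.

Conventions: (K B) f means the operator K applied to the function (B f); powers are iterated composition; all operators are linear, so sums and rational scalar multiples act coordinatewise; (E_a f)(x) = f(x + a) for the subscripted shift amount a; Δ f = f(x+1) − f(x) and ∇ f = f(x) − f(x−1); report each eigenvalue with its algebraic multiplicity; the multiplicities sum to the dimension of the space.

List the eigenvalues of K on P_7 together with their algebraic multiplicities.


image of 1: 1
image of x: x + 4
image of x^2: x^2 + 8x + 10
image of x^3: x^3 + 12x^2 + 30x + 28
image of x^4: x^4 + 16x^3 + 60x^2 + 112x + 82
image of x^5: x^5 + 20x^4 + 100x^3 + 280x^2 + 410x + 244
image of x^6: x^6 + 24x^5 + 150x^4 + 560x^3 + 1230x^2 + 1464x + 730
image of x^7: x^7 + 28x^6 + 210x^5 + 980x^4 + 2870x^3 + 5124x^2 + 5110x + 2188
the matrix is upper triangular; its diagonal is (1, 1, 1, 1, 1, 1, 1, 1)
for a triangular matrix the eigenvalues are the diagonal entries, with algebraic multiplicity their repetition count

λ = 1 (multiplicity 8)


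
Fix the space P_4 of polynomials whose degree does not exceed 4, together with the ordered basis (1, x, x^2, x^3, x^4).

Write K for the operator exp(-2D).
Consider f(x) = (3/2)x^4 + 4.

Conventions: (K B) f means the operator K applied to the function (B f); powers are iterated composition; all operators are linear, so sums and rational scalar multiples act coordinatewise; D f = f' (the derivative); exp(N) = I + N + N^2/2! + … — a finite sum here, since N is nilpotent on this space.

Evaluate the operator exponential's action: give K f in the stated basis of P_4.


g(x) = (3/2)x^4 - 12x^3 + 36x^2 - 48x + 28

order-1 term: -12x^3
order-2 term: 36x^2
order-3 term: -48x
order-4 term: 24
the series for exp(-2D) f terminates at order 4
exp(-2D) f = (3/2)x^4 - 12x^3 + 36x^2 - 48x + 28


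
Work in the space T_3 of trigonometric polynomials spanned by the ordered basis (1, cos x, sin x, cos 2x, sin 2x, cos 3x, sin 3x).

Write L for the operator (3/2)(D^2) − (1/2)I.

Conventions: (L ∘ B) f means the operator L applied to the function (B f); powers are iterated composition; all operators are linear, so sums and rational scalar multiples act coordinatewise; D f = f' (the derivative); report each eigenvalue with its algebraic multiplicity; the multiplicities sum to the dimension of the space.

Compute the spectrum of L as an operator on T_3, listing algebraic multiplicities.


image of 1: -1/2
image of cos x: -2cos x
image of sin x: -2sin x
image of cos 2x: -(13/2)cos 2x
image of sin 2x: -(13/2)sin 2x
image of cos 3x: -14cos 3x
image of sin 3x: -14sin 3x
the matrix is diagonal; its diagonal is (-1/2, -2, -2, -13/2, -13/2, -14, -14)
for a triangular matrix the eigenvalues are the diagonal entries, with algebraic multiplicity their repetition count

λ = -14 (multiplicity 2), λ = -13/2 (multiplicity 2), λ = -2 (multiplicity 2), λ = -1/2 (multiplicity 1)


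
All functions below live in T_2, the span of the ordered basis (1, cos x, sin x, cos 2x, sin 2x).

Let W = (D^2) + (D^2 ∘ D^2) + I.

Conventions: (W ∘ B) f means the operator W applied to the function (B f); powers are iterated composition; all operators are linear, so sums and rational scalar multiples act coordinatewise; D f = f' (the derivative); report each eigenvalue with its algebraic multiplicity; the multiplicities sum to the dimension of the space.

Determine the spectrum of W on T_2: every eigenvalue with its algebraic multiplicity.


image of 1: 1
image of cos x: cos x
image of sin x: sin x
image of cos 2x: 13cos 2x
image of sin 2x: 13sin 2x
the matrix is diagonal; its diagonal is (1, 1, 1, 13, 13)
for a triangular matrix the eigenvalues are the diagonal entries, with algebraic multiplicity their repetition count

λ = 1 (multiplicity 3), λ = 13 (multiplicity 2)


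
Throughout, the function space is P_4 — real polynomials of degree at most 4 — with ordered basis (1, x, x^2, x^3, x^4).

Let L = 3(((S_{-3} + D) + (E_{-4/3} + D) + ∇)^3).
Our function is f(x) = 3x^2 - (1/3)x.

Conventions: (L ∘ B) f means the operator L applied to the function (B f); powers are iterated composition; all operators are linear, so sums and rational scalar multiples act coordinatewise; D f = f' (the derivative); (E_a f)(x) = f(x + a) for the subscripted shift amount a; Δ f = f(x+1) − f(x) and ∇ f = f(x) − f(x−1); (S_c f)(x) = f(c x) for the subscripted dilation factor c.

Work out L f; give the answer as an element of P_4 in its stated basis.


the image equals g(x) = 9000x^2 + 2528x + 4084/3

S_{-3} f = 27x^2 + x
D f = 6x - 1/3
(S_{-3} + D) f = 27x^2 + 7x - 1/3
E_{-4/3} f = 3x^2 - (25/3)x + 52/9
D f = 6x - 1/3
(E_{-4/3} + D) f = 3x^2 - (7/3)x + 49/9
∇ f = 6x - 10/3
((S_{-3} + D) + (E_{-4/3} + D) + ∇) f = 30x^2 + (32/3)x + 16/9
S_{-3} ((S_{-3} + D) + (E_{-4/3} + D) + ∇) f = 270x^2 - 32x + 16/9
D ((S_{-3} + D) + (E_{-4/3} + D) + ∇) f = 60x + 32/3
(S_{-3} + D) ((S_{-3} + D) + (E_{-4/3} + D) + ∇) f = 270x^2 + 28x + 112/9
E_{-4/3} ((S_{-3} + D) + (E_{-4/3} + D) + ∇) f = 30x^2 - (208/3)x + 368/9
D ((S_{-3} + D) + (E_{-4/3} + D) + ∇) f = 60x + 32/3
(E_{-4/3} + D) ((S_{-3} + D) + (E_{-4/3} + D) + ∇) f = 30x^2 - (28/3)x + 464/9
∇ ((S_{-3} + D) + (E_{-4/3} + D) + ∇) f = 60x - 58/3
((S_{-3} + D) + (E_{-4/3} + D) + ∇) ((S_{-3} + D) + (E_{-4/3} + D) + ∇) f = 300x^2 + (236/3)x + 134/3
S_{-3} ((S_{-3} + D) + (E_{-4/3} + D) + ∇) ((S_{-3} + D) + (E_{-4/3} + D) + ∇) f = 2700x^2 - 236x + 134/3
D ((S_{-3} + D) + (E_{-4/3} + D) + ∇) ((S_{-3} + D) + (E_{-4/3} + D) + ∇) f = 600x + 236/3
(S_{-3} + D) ((S_{-3} + D) + (E_{-4/3} + D) + ∇) ((S_{-3} + D) + (E_{-4/3} + D) + ∇) f = 2700x^2 + 364x + 370/3
E_{-4/3} ((S_{-3} + D) + (E_{-4/3} + D) + ∇) ((S_{-3} + D) + (E_{-4/3} + D) + ∇) f = 300x^2 - (2164/3)x + 4258/9
D ((S_{-3} + D) + (E_{-4/3} + D) + ∇) ((S_{-3} + D) + (E_{-4/3} + D) + ∇) f = 600x + 236/3
(E_{-4/3} + D) ((S_{-3} + D) + (E_{-4/3} + D) + ∇) ((S_{-3} + D) + (E_{-4/3} + D) + ∇) f = 300x^2 - (364/3)x + 4966/9
∇ ((S_{-3} + D) + (E_{-4/3} + D) + ∇) ((S_{-3} + D) + (E_{-4/3} + D) + ∇) f = 600x - 664/3
((S_{-3} + D) + (E_{-4/3} + D) + ∇) ((S_{-3} + D) + (E_{-4/3} + D) + ∇) ((S_{-3} + D) + (E_{-4/3} + D) + ∇) f = 3000x^2 + (2528/3)x + 4084/9
(3(((S_{-3} + D) + (E_{-4/3} + D) + ∇)^3)) f = 9000x^2 + 2528x + 4084/3


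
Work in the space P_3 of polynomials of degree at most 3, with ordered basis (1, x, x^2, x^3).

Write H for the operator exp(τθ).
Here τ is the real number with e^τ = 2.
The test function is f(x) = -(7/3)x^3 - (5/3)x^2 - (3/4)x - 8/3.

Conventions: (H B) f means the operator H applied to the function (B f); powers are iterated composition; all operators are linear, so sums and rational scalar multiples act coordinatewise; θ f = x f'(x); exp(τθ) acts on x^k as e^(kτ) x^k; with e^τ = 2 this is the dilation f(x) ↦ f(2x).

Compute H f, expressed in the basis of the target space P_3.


g(x) = -(56/3)x^3 - (20/3)x^2 - (3/2)x - 8/3

exp(τθ) x^k = e^(kτ) x^k; with e^τ = 2 this sends x^k to 2^k x^k
x ↦ 2 x
x^2 ↦ 4 x^2
x^3 ↦ 8 x^3
applying this coordinatewise to f: exp(τθ) f = -(56/3)x^3 - (20/3)x^2 - (3/2)x - 8/3


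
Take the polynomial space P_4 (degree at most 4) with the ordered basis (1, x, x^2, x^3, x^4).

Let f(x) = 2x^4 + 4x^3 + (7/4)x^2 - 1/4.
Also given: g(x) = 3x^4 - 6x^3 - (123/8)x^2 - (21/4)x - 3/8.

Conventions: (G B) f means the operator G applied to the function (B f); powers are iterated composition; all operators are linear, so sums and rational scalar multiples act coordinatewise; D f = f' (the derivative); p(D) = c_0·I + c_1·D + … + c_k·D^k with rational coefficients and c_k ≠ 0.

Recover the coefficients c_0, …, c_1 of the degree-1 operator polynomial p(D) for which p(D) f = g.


c_0 = 3/2, c_1 = -3/2

D^0 f = 2x^4 + 4x^3 + (7/4)x^2 - 1/4
D^1 f = 8x^3 + 12x^2 + (7/2)x
matching coefficients of g against c_0 f + c_1 Df + … from the top degree down determines the c_i
solution: c_0 = 3/2, c_1 = -3/2


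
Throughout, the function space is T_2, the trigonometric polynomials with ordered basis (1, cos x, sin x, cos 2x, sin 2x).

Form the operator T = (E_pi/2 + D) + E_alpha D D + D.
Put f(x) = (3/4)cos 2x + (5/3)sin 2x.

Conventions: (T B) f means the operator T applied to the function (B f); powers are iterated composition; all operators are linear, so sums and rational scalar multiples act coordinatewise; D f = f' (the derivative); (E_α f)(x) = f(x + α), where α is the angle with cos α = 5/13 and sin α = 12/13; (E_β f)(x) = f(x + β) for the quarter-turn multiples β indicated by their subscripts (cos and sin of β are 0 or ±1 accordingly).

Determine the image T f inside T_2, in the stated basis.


g(x) = (6683/2028)cos 2x + (1094/507)sin 2x

E_pi/2 f = -(3/4)cos 2x - (5/3)sin 2x
D f = (10/3)cos 2x - (3/2)sin 2x
(E_pi/2 + D) f = (31/12)cos 2x - (19/6)sin 2x
D f = (10/3)cos 2x - (3/2)sin 2x
D D f = -3cos 2x - (20/3)sin 2x
E_alpha D D f = -(443/169)cos 2x + (3460/507)sin 2x
D f = (10/3)cos 2x - (3/2)sin 2x
((E_pi/2 + D) + E_alpha D D + D) f = (6683/2028)cos 2x + (1094/507)sin 2x


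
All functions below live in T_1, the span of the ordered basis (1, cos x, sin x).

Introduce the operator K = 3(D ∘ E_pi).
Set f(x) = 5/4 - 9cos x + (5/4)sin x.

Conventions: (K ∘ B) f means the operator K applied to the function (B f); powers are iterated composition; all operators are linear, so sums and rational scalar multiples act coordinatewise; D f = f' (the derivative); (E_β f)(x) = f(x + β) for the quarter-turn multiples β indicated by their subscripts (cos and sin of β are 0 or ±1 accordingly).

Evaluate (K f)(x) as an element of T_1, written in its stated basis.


E_pi f = 5/4 + 9cos x - (5/4)sin x
D E_pi f = -(5/4)cos x - 9sin x
(3(D ∘ E_pi)) f = -(15/4)cos x - 27sin x

g(x) = -(15/4)cos x - 27sin x


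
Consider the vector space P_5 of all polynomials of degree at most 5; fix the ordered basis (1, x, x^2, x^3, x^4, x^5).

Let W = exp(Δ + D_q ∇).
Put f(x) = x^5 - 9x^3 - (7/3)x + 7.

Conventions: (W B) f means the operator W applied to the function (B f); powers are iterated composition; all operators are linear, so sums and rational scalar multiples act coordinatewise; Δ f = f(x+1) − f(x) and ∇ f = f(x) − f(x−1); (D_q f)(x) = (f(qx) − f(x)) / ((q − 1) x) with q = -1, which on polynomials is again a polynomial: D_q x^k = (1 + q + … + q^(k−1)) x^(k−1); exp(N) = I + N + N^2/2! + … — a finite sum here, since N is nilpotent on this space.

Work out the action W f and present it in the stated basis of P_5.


the image equals g(x) = x^5 + 5x^4 + 11x^3 + 23x^2 + (46/3)x + 20

order-1 term: 5x^4 + 10x^3 - 27x^2 - 22x + 35/3
order-2 term: 10x^3 + 40x^2 - 2x - 49
order-3 term: 10x^2 + (110/3)x + 98/3
order-4 term: 5x + 50/3
order-5 term: 1
the series for exp(Δ + D_q ∇) f terminates at order 5
exp(Δ + D_q ∇) f = x^5 + 5x^4 + 11x^3 + 23x^2 + (46/3)x + 20


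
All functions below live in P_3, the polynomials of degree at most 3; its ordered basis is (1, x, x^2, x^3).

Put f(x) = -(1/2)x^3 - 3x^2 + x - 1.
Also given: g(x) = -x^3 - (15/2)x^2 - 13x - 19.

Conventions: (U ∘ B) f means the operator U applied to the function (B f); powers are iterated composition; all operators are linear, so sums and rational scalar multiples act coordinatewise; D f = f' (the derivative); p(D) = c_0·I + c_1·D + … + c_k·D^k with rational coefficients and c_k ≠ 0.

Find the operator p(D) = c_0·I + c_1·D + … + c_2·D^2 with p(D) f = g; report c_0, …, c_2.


D^0 f = -(1/2)x^3 - 3x^2 + x - 1
D^1 f = -(3/2)x^2 - 6x + 1
D^2 f = -3x - 6
matching coefficients of g against c_0 f + c_1 Df + … from the top degree down determines the c_i
solution: c_0 = 2, c_1 = 1, c_2 = 3

p(D) = 2·I + D + 3·D^2, i.e. c_0 = 2, c_1 = 1, c_2 = 3


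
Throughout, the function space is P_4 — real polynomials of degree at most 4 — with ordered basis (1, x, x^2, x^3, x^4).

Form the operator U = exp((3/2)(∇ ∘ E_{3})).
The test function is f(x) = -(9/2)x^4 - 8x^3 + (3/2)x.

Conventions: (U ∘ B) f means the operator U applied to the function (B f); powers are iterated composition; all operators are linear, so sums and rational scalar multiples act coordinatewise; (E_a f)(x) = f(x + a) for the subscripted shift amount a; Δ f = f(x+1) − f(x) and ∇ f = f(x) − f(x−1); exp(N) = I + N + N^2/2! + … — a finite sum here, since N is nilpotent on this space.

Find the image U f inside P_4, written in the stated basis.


g(x) = -(9/2)x^4 - 35x^3 - (1197/4)x^2 - (5655/4)x - 95001/32

order-1 term: -27x^3 - (477/2)x^2 - 693x - 1329/2
order-2 term: -(243/4)x^2 - (1323/2)x - 14391/8
order-3 term: -(243/4)x - 3861/8
order-4 term: -729/32
the series for exp((3/2)(∇ ∘ E_{3})) f terminates at order 4
exp((3/2)(∇ ∘ E_{3})) f = -(9/2)x^4 - 35x^3 - (1197/4)x^2 - (5655/4)x - 95001/32
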